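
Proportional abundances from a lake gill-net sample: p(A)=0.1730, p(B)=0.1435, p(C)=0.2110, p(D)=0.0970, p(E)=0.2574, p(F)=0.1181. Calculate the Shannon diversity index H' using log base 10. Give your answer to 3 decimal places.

Each pᵢ log₁₀ pᵢ term (working shown to 5 dp, full precision carried): 0.173×(-0.76195)=-0.13182, 0.1435×(-0.84315)=-0.12099, 0.211×(-0.67572)=-0.14258, 0.097×(-1.01323)=-0.09828, 0.2574×(-0.58939)=-0.15171, 0.1181×(-0.92775)=-0.10957.
Sum = -0.75495, so H' = 0.755.

0.755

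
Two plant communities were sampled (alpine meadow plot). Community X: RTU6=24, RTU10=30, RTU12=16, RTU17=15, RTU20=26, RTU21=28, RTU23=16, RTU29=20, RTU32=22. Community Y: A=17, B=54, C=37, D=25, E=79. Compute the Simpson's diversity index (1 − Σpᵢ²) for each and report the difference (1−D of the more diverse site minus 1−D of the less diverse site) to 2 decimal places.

0.14

Community X: N=197, proportions 0.1218, 0.1523, 0.0812, 0.0761, 0.132, 0.1421, 0.0812, 0.1015, 0.1117, giving 1−D = 0.8826 (working shown to 4 dp, full precision carried).
Community Y: N=212, proportions 0.0802, 0.2547, 0.1745, 0.1179, 0.3726, giving 1−D = 0.7455.
Difference = |0.8826 − 0.7455| = 0.1371, i.e. 0.14 to 2 decimal places.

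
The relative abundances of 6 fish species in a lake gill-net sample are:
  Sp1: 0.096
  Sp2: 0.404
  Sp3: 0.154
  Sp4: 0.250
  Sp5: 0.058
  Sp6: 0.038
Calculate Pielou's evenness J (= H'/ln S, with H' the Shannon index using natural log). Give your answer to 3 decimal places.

0.846

H' = −Σ pᵢ ln pᵢ = −((-0.22497) + (-0.36616) + (-0.28810) + (-0.34657) + (-0.16514) + (-0.12427)) = 1.51522 (working shown to 5 dp, full precision carried).
With S = 6 species, ln S = 1.79176, so J = 1.51522/1.79176 = 0.84566, i.e. 0.846 to 3 decimal places.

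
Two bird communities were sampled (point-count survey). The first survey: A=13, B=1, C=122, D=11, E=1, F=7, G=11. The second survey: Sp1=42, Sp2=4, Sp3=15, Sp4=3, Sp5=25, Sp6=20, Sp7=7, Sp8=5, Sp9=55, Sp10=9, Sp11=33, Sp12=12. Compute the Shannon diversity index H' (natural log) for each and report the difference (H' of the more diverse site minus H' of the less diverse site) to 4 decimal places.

The first survey: N=166, proportions 0.078313, 0.006024, 0.73494, 0.066265, 0.006024, 0.042169, 0.066265, giving H' = 0.980602 (working shown to 6 dp, full precision carried).
The second survey: N=230, proportions 0.182609, 0.017391, 0.065217, 0.013043, 0.108696, 0.086957, 0.030435, 0.021739, 0.23913, 0.03913, 0.143478, 0.052174, giving H' = 2.160336.
Difference = |0.980602 − 2.160336| = 1.179734, i.e. 1.1797 to 4 decimal places.

1.1797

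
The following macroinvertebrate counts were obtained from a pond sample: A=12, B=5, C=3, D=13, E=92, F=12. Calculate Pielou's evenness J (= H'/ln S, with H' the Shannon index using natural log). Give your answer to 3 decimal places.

0.626

Total N = 12+5+3+13+92+12 = 137, so the proportions are 0.08759, 0.0365, 0.0219, 0.09489, 0.67153, 0.08759 (working shown to 5 dp, full precision carried).
H' = −Σ pᵢ ln pᵢ = −((-0.21329) + (-0.12082) + (-0.08368) + (-0.22347) + (-0.26740) + (-0.21329)) = 1.12195.
With S = 6 species, ln S = 1.79176, so J = 1.12195/1.79176 = 0.62617, i.e. 0.626 to 3 decimal places.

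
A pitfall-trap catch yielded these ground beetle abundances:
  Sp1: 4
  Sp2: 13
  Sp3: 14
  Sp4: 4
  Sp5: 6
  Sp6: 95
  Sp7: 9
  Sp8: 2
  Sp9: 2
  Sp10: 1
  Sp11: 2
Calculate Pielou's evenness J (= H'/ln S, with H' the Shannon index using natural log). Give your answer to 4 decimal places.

0.5897

Total N = 4+13+14+4+6+95+9+2+2+1+2 = 152, so the proportions are 0.026316, 0.085526, 0.092105, 0.026316, 0.039474, 0.625, 0.059211, 0.013158, 0.013158, 0.006579, 0.013158 (working shown to 6 dp, full precision carried).
H' = −Σ pᵢ ln pᵢ = −((-0.095726) + (-0.210303) + (-0.219655) + (-0.095726) + (-0.127584) + (-0.293752) + (-0.167368) + (-0.056983) + (-0.056983) + (-0.033052) + (-0.056983)) = 1.414116.
With S = 11 species, ln S = 2.397895, so J = 1.414116/2.397895 = 0.589732, i.e. 0.5897 to 4 decimal places.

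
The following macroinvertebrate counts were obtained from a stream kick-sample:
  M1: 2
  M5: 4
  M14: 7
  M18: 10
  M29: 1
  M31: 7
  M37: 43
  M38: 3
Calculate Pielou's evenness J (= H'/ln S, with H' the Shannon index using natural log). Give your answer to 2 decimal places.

0.70

Total N = 2+4+7+10+1+7+43+3 = 77, so the proportions are 0.026, 0.0519, 0.0909, 0.1299, 0.013, 0.0909, 0.5584, 0.039 (working shown to 4 dp, full precision carried).
H' = −Σ pᵢ ln pᵢ = −((-0.0948) + (-0.1536) + (-0.2180) + (-0.2651) + (-0.0564) + (-0.2180) + (-0.3254) + (-0.1264)) = 1.4577.
With S = 8 species, ln S = 2.0794, so J = 1.4577/2.0794 = 0.7010, i.e. 0.70 to 2 decimal places.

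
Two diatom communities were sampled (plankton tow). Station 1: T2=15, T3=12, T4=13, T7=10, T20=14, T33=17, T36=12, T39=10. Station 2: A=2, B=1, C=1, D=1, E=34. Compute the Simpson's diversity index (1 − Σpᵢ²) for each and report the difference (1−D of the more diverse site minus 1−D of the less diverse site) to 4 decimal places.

0.6358

Station 1: N=103, proportions 0.145631, 0.116505, 0.126214, 0.097087, 0.135922, 0.165049, 0.116505, 0.097087, giving 1−D = 0.871147 (working shown to 6 dp, full precision carried).
Station 2: N=39, proportions 0.051282, 0.025641, 0.025641, 0.025641, 0.871795, giving 1−D = 0.235371.
Difference = |0.871147 − 0.235371| = 0.635776, i.e. 0.6358 to 4 decimal places.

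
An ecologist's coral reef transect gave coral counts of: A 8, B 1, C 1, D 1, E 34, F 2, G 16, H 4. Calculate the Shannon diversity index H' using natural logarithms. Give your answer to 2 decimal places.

Total N = 8+1+1+1+34+2+16+4 = 67, so the proportions are 0.1194, 0.0149, 0.0149, 0.0149, 0.5075, 0.0299, 0.2388, 0.0597 (working shown to 4 dp, full precision carried).
Each pᵢ ln pᵢ term: 0.1194×(-2.1253)=-0.2538, 0.0149×(-4.2047)=-0.0628, 0.0149×(-4.2047)=-0.0628, 0.0149×(-4.2047)=-0.0628, 0.5075×(-0.6783)=-0.3442, 0.0299×(-3.5115)=-0.1048, 0.2388×(-1.4321)=-0.3420, 0.0597×(-2.8184)=-0.1683.
Sum = -1.4013, so H' = 1.40.

1.40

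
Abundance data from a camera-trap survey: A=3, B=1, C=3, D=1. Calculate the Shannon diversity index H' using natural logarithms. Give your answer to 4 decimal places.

1.2555

Total N = 3+1+3+1 = 8, so the proportions are 0.375, 0.125, 0.375, 0.125 (working shown to 6 dp, full precision carried).
Each pᵢ ln pᵢ term: 0.375×(-0.980829)=-0.367811, 0.125×(-2.079442)=-0.259930, 0.375×(-0.980829)=-0.367811, 0.125×(-2.079442)=-0.259930.
Sum = -1.255482, so H' = 1.2555.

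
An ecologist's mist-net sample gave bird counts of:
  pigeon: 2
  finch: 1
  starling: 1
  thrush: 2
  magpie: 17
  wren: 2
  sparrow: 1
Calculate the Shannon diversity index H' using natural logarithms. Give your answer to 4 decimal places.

Total N = 2+1+1+2+17+2+1 = 26, so the proportions are 0.076923, 0.038462, 0.038462, 0.076923, 0.653846, 0.076923, 0.038462 (working shown to 6 dp, full precision carried).
Each pᵢ ln pᵢ term: 0.076923×(-2.564949)=-0.197304, 0.038462×(-3.258097)=-0.125311, 0.038462×(-3.258097)=-0.125311, 0.076923×(-2.564949)=-0.197304, 0.653846×(-0.424883)=-0.277808, 0.076923×(-2.564949)=-0.197304, 0.038462×(-3.258097)=-0.125311.
Sum = -1.245654, so H' = 1.2457.

1.2457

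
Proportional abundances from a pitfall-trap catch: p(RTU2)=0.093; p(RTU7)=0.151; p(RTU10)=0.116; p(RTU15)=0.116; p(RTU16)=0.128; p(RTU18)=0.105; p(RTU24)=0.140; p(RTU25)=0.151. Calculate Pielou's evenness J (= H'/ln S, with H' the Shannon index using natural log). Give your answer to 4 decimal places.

0.9938

H' = −Σ pᵢ ln pᵢ = −((-0.220889) + (-0.285462) + (-0.249883) + (-0.249883) + (-0.263133) + (-0.236648) + (-0.275256) + (-0.285462)) = 2.066616 (working shown to 6 dp, full precision carried).
With S = 8 species, ln S = 2.079442, so J = 2.066616/2.079442 = 0.993832, i.e. 0.9938 to 4 decimal places.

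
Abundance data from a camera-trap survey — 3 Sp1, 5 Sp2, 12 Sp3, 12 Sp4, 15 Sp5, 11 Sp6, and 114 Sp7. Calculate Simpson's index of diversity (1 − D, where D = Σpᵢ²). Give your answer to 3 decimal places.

0.538

Total N = 3+5+12+12+15+11+114 = 172, so the proportions are 0.01744, 0.02907, 0.06977, 0.06977, 0.08721, 0.06395, 0.66279 (working shown to 5 dp, full precision carried).
D = 0.01744² + 0.02907² + 0.06977² + 0.06977² + 0.08721² + 0.06395² + 0.66279² = 0.00030 + 0.00085 + 0.00487 + 0.00487 + 0.00761 + 0.00409 + 0.43929 = 0.46187.
So 1 − D = 0.53813, i.e. 0.538 to 3 decimal places.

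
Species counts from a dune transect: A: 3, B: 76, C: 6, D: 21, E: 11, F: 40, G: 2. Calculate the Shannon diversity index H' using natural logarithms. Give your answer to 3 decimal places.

1.406

Total N = 3+76+6+21+11+40+2 = 159, so the proportions are 0.01887, 0.47799, 0.03774, 0.13208, 0.06918, 0.25157, 0.01258 (working shown to 5 dp, full precision carried).
Each pᵢ ln pᵢ term: 0.01887×(-3.97029)=-0.07491, 0.47799×(-0.73817)=-0.35284, 0.03774×(-3.27714)=-0.12367, 0.13208×(-2.02438)=-0.26737, 0.06918×(-2.67101)=-0.18479, 0.25157×(-1.38002)=-0.34718, 0.01258×(-4.37576)=-0.05504.
Sum = -1.40579, so H' = 1.406.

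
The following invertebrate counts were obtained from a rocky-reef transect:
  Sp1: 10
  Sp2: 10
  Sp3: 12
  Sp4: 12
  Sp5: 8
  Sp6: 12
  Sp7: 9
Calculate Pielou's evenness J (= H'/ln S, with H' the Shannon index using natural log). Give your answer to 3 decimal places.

Total N = 10+10+12+12+8+12+9 = 73, so the proportions are 0.13699, 0.13699, 0.16438, 0.16438, 0.10959, 0.16438, 0.12329 (working shown to 5 dp, full precision carried).
H' = −Σ pᵢ ln pᵢ = −((-0.27231) + (-0.27231) + (-0.29680) + (-0.29680) + (-0.24230) + (-0.29680) + (-0.25807)) = 1.93541.
With S = 7 species, ln S = 1.94591, so J = 1.93541/1.94591 = 0.99460, i.e. 0.995 to 3 decimal places.

0.995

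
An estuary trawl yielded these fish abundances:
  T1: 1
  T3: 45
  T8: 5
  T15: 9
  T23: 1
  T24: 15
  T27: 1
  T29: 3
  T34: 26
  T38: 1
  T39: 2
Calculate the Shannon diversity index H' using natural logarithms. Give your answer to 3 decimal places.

1.672

Total N = 1+45+5+9+1+15+1+3+26+1+2 = 109, so the proportions are 0.00917, 0.41284, 0.04587, 0.08257, 0.00917, 0.13761, 0.00917, 0.02752, 0.23853, 0.00917, 0.01835 (working shown to 5 dp, full precision carried).
Each pᵢ ln pᵢ term: 0.00917×(-4.69135)=-0.04304, 0.41284×(-0.88469)=-0.36524, 0.04587×(-3.08191)=-0.14137, 0.08257×(-2.49412)=-0.20594, 0.00917×(-4.69135)=-0.04304, 0.13761×(-1.98330)=-0.27293, 0.00917×(-4.69135)=-0.04304, 0.02752×(-3.59274)=-0.09888, 0.23853×(-1.43325)=-0.34188, 0.00917×(-4.69135)=-0.04304, 0.01835×(-3.99820)=-0.07336.
Sum = -1.67176, so H' = 1.672.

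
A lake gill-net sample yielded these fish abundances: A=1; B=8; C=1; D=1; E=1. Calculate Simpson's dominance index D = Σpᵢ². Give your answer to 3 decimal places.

0.472

Total N = 1+8+1+1+1 = 12, so the proportions are 0.08333, 0.66667, 0.08333, 0.08333, 0.08333 (working shown to 5 dp, full precision carried).
D = 0.08333² + 0.66667² + 0.08333² + 0.08333² + 0.08333² = 0.00694 + 0.44444 + 0.00694 + 0.00694 + 0.00694 = 0.47222.
To 3 decimal places, D = 0.472.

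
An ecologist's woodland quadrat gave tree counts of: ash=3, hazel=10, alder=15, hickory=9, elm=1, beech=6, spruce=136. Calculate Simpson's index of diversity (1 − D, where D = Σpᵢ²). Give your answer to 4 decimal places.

0.4152

Total N = 3+10+15+9+1+6+136 = 180, so the proportions are 0.016667, 0.055556, 0.083333, 0.05, 0.005556, 0.033333, 0.755556 (working shown to 6 dp, full precision carried).
D = 0.016667² + 0.055556² + 0.083333² + 0.05² + 0.005556² + 0.033333² + 0.755556² = 0.000278 + 0.003086 + 0.006944 + 0.002500 + 0.000031 + 0.001111 + 0.570864 = 0.584815.
So 1 − D = 0.415185, i.e. 0.4152 to 4 decimal places.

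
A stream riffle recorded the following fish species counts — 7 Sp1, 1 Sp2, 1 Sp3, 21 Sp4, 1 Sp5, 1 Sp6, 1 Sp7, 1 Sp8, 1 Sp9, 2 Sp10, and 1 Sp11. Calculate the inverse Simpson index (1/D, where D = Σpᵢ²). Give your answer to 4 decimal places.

Total N = 7+1+1+21+1+1+1+1+1+2+1 = 38, so the proportions are 0.1842105, 0.0263158, 0.0263158, 0.5526316, 0.0263158, 0.0263158, 0.0263158, 0.0263158, 0.0263158, 0.0526316, 0.0263158 (working shown to 7 dp, full precision carried).
D = 0.1842105² + 0.0263158² + 0.0263158² + 0.5526316² + 0.0263158² + 0.0263158² + 0.0263158² + 0.0263158² + 0.0263158² + 0.0526316² + 0.0263158² = 0.0339335 + 0.0006925 + 0.0006925 + 0.3054017 + 0.0006925 + 0.0006925 + 0.0006925 + 0.0006925 + 0.0006925 + 0.0027701 + 0.0006925 = 0.3476454.
So 1/D = 2.876494, i.e. 2.8765 to 4 decimal places.

2.8765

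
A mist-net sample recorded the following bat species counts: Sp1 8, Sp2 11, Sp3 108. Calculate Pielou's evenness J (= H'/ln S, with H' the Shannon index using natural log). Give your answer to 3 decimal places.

Total N = 8+11+108 = 127, so the proportions are 0.06299, 0.08661, 0.85039 (working shown to 5 dp, full precision carried).
H' = −Σ pᵢ ln pᵢ = −((-0.17416) + (-0.21188) + (-0.13781)) = 0.52385.
With S = 3 species, ln S = 1.09861, so J = 0.52385/1.09861 = 0.47683, i.e. 0.477 to 3 decimal places.

0.477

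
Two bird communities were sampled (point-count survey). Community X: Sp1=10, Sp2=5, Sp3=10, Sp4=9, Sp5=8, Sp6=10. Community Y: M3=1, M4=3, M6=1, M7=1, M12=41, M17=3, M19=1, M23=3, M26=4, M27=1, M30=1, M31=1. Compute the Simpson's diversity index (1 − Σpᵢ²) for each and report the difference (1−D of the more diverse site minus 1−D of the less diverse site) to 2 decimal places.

0.29

Community X: N=52, proportions 0.1923, 0.0962, 0.1923, 0.1731, 0.1538, 0.1923, giving 1−D = 0.8262 (working shown to 4 dp, full precision carried).
Community Y: N=61, proportions 0.0164, 0.0492, 0.0164, 0.0164, 0.6721, 0.0492, 0.0164, 0.0492, 0.0656, 0.0164, 0.0164, 0.0164, giving 1−D = 0.5348.
Difference = |0.8262 − 0.5348| = 0.2914, i.e. 0.29 to 2 decimal places.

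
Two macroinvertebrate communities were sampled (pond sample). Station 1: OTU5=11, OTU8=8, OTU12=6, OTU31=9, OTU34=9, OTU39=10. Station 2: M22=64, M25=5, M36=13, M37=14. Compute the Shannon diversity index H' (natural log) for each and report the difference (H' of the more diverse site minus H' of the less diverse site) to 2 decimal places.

Station 1: N=53, proportions 0.2075, 0.1509, 0.1132, 0.1698, 0.1698, 0.1887, giving H' = 1.7752 (working shown to 4 dp, full precision carried).
Station 2: N=96, proportions 0.6667, 0.0521, 0.1354, 0.1458, giving H' = 0.9757.
Difference = |1.7752 − 0.9757| = 0.7995, i.e. 0.80 to 2 decimal places.

0.80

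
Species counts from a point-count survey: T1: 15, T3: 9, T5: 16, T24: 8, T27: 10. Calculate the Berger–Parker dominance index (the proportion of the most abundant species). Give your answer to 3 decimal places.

Total N = 15+9+16+8+10 = 58, so the proportions are 0.25862, 0.15517, 0.27586, 0.13793, 0.17241 (working shown to 5 dp, full precision carried).
The largest proportion is 0.27586, i.e. d = 0.276 to 3 decimal places.

0.276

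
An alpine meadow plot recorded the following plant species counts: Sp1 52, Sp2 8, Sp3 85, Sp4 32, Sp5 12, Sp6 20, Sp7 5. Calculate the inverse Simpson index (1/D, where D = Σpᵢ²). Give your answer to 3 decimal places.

Total N = 52+8+85+32+12+20+5 = 214, so the proportions are 0.2429907, 0.0373832, 0.3971963, 0.1495327, 0.0560748, 0.0934579, 0.0233645 (working shown to 7 dp, full precision carried).
D = 0.2429907² + 0.0373832² + 0.3971963² + 0.1495327² + 0.0560748² + 0.0934579² + 0.0233645² = 0.0590445 + 0.0013975 + 0.1577649 + 0.0223600 + 0.0031444 + 0.0087344 + 0.0005459 = 0.2529915.
So 1/D = 3.95270, i.e. 3.953 to 3 decimal places.

3.953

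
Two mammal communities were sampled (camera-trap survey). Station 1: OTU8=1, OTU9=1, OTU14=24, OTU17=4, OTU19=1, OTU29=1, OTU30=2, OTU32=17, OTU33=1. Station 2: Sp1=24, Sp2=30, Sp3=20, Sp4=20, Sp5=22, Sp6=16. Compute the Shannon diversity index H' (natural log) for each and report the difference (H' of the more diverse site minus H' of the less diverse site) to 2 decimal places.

0.35

Station 1: N=52, proportions 0.0192, 0.0192, 0.4615, 0.0769, 0.0192, 0.0192, 0.0385, 0.3269, 0.0192, giving H' = 1.4249 (working shown to 4 dp, full precision carried).
Station 2: N=132, proportions 0.1818, 0.2273, 0.1515, 0.1515, 0.1667, 0.1212, giving H' = 1.7729.
Difference = |1.4249 − 1.7729| = 0.3480, i.e. 0.35 to 2 decimal places.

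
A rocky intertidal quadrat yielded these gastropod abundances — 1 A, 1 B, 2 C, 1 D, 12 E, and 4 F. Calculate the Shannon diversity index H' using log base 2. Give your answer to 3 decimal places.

1.868

Total N = 1+1+2+1+12+4 = 21, so the proportions are 0.04762, 0.04762, 0.09524, 0.04762, 0.57143, 0.19048 (working shown to 5 dp, full precision carried).
Each pᵢ log₂ pᵢ term: 0.04762×(-4.39232)=-0.20916, 0.04762×(-4.39232)=-0.20916, 0.09524×(-3.39232)=-0.32308, 0.04762×(-4.39232)=-0.20916, 0.57143×(-0.80735)=-0.46135, 0.19048×(-2.39232)=-0.45568.
Sum = -1.86758, so H' = 1.868.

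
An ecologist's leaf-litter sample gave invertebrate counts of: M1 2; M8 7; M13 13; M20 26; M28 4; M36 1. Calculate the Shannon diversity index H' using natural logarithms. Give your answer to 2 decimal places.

1.36

Total N = 2+7+13+26+4+1 = 53, so the proportions are 0.0377, 0.1321, 0.2453, 0.4906, 0.0755, 0.0189 (working shown to 4 dp, full precision carried).
Each pᵢ ln pᵢ term: 0.0377×(-3.2771)=-0.1237, 0.1321×(-2.0244)=-0.2674, 0.2453×(-1.4053)=-0.3447, 0.4906×(-0.7122)=-0.3494, 0.0755×(-2.5840)=-0.1950, 0.0189×(-3.9703)=-0.0749.
Sum = -1.3551, so H' = 1.36.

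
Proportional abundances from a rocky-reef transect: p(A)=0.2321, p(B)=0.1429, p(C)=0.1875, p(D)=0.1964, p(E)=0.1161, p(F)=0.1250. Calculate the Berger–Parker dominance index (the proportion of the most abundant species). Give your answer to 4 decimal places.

0.2321

The largest proportion is 0.2321, i.e. d = 0.2321 to 4 decimal places.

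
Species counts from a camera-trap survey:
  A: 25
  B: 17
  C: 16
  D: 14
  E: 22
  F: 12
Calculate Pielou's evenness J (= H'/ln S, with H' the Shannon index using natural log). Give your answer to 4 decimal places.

0.9823

Total N = 25+17+16+14+22+12 = 106, so the proportions are 0.235849, 0.160377, 0.150943, 0.132075, 0.207547, 0.113208 (working shown to 6 dp, full precision carried).
H' = −Σ pᵢ ln pᵢ = −((-0.340699) + (-0.293527) + (-0.285411) + (-0.267371) + (-0.326346) + (-0.246626)) = 1.759981.
With S = 6 species, ln S = 1.791759, so J = 1.759981/1.791759 = 0.982264, i.e. 0.9823 to 4 decimal places.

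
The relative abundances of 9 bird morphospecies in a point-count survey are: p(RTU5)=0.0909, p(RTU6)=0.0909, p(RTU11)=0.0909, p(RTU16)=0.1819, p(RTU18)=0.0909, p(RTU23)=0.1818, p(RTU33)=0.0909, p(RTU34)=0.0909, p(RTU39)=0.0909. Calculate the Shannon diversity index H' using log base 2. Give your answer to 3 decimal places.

Each pᵢ log₂ pᵢ term (working shown to 5 dp, full precision carried): 0.0909×(-3.45958)=-0.31448, 0.0909×(-3.45958)=-0.31448, 0.0909×(-3.45958)=-0.31448, 0.1819×(-2.45878)=-0.44725, 0.0909×(-3.45958)=-0.31448, 0.1818×(-2.45958)=-0.44715, 0.0909×(-3.45958)=-0.31448, 0.0909×(-3.45958)=-0.31448, 0.0909×(-3.45958)=-0.31448.
Sum = -3.09573, so H' = 3.096.

3.096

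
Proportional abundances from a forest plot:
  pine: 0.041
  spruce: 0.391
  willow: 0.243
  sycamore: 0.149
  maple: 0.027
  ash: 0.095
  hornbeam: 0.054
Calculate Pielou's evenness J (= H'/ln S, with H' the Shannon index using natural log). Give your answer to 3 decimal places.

0.824

H' = −Σ pᵢ ln pᵢ = −((-0.13096) + (-0.36717) + (-0.34377) + (-0.28367) + (-0.09752) + (-0.22362) + (-0.15761)) = 1.60432 (working shown to 5 dp, full precision carried).
With S = 7 species, ln S = 1.94591, so J = 1.60432/1.94591 = 0.82446, i.e. 0.824 to 3 decimal places.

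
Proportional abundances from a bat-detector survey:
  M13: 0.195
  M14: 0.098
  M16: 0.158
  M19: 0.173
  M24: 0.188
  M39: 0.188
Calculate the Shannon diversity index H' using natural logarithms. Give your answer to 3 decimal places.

Each pᵢ ln pᵢ term (working shown to 5 dp, full precision carried): 0.195×(-1.63476)=-0.31878, 0.098×(-2.32279)=-0.22763, 0.158×(-1.84516)=-0.29154, 0.173×(-1.75446)=-0.30352, 0.188×(-1.67131)=-0.31421, 0.188×(-1.67131)=-0.31421.
Sum = -1.76988, so H' = 1.770.

1.770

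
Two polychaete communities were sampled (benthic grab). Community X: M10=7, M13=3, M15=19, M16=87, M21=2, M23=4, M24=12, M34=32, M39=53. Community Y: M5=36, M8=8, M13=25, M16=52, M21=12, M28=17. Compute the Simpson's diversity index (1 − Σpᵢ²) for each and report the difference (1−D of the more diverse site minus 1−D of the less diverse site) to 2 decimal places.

Community X: N=219, proportions 0.03196, 0.0137, 0.08676, 0.39726, 0.00913, 0.01826, 0.05479, 0.14612, 0.24201, giving 1−D = 0.75011 (working shown to 5 dp, full precision carried).
Community Y: N=150, proportions 0.24, 0.05333, 0.16667, 0.34667, 0.08, 0.11333, giving 1−D = 0.77236.
Difference = |0.75011 − 0.77236| = 0.02225, i.e. 0.02 to 2 decimal places.

0.02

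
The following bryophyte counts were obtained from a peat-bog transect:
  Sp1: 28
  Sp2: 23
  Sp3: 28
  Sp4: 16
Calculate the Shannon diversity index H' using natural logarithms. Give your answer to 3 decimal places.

Total N = 28+23+28+16 = 95, so the proportions are 0.29474, 0.24211, 0.29474, 0.16842 (working shown to 5 dp, full precision carried).
Each pᵢ ln pᵢ term: 0.29474×(-1.22167)=-0.36007, 0.24211×(-1.41838)=-0.34340, 0.29474×(-1.22167)=-0.36007, 0.16842×(-1.78129)=-0.30001.
Sum = -1.36355, so H' = 1.364.

1.364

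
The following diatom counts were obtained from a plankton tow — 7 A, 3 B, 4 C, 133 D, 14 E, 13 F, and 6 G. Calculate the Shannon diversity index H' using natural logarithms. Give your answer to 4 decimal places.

Total N = 7+3+4+133+14+13+6 = 180, so the proportions are 0.038889, 0.016667, 0.022222, 0.738889, 0.077778, 0.072222, 0.033333 (working shown to 6 dp, full precision carried).
Each pᵢ ln pᵢ term: 0.038889×(-3.247047)=-0.126274, 0.016667×(-4.094345)=-0.068239, 0.022222×(-3.806662)=-0.084592, 0.738889×(-0.302608)=-0.223593, 0.077778×(-2.553900)=-0.198637, 0.072222×(-2.628007)=-0.189801, 0.033333×(-3.401197)=-0.113373.
Sum = -1.004510, so H' = 1.0045.

1.0045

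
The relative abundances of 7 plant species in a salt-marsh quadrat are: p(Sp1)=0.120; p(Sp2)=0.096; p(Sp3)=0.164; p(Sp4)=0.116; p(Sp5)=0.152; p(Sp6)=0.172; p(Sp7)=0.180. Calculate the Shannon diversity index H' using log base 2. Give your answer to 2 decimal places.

Each pᵢ log₂ pᵢ term (working shown to 4 dp, full precision carried): 0.12×(-3.0589)=-0.3671, 0.096×(-3.3808)=-0.3246, 0.164×(-2.6082)=-0.4278, 0.116×(-3.1078)=-0.3605, 0.152×(-2.7179)=-0.4131, 0.172×(-2.5395)=-0.4368, 0.18×(-2.4739)=-0.4453.
Sum = -2.7751, so H' = 2.78.

2.78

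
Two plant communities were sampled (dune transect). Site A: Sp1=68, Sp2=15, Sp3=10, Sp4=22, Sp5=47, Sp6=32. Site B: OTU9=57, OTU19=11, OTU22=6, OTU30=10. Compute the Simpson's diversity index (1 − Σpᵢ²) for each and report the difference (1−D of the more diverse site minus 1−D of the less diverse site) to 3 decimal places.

Site A: N=194, proportions 0.35052, 0.07732, 0.05155, 0.1134, 0.24227, 0.16495, giving 1−D = 0.76974 (working shown to 5 dp, full precision carried).
Site B: N=84, proportions 0.67857, 0.13095, 0.07143, 0.11905, giving 1−D = 0.50312.
Difference = |0.76974 − 0.50312| = 0.26662, i.e. 0.267 to 3 decimal places.

0.267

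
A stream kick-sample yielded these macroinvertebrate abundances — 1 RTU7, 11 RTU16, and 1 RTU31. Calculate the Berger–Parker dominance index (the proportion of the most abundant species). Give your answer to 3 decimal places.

Total N = 1+11+1 = 13, so the proportions are 0.07692, 0.84615, 0.07692 (working shown to 5 dp, full precision carried).
The largest proportion is 0.84615, i.e. d = 0.846 to 3 decimal places.

0.846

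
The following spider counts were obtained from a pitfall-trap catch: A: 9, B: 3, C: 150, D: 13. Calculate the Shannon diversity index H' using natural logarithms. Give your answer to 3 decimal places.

Total N = 9+3+150+13 = 175, so the proportions are 0.05143, 0.01714, 0.85714, 0.07429 (working shown to 5 dp, full precision carried).
Each pᵢ ln pᵢ term: 0.05143×(-2.96756)=-0.15262, 0.01714×(-4.06617)=-0.06971, 0.85714×(-0.15415)=-0.13213, 0.07429×(-2.59984)=-0.19313.
Sum = -0.54758, so H' = 0.548.

0.548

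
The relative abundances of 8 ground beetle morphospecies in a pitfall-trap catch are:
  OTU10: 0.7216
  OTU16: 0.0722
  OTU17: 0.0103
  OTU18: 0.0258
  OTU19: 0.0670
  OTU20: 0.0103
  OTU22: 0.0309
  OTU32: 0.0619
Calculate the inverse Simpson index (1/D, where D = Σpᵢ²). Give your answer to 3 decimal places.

1.865

D = 0.7216² + 0.0722² + 0.0103² + 0.0258² + 0.067² + 0.0103² + 0.0309² + 0.0619² = 0.520707 + 0.005213 + 0.000106 + 0.000666 + 0.004489 + 0.000106 + 0.000955 + 0.003832 = 0.536073 (working shown to 6 dp, full precision carried).
So 1/D = 1.86542, i.e. 1.865 to 3 decimal places.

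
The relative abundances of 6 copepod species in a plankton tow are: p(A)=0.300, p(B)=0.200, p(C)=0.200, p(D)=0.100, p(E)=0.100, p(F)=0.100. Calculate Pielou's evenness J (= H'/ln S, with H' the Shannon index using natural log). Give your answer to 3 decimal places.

0.946

H' = −Σ pᵢ ln pᵢ = −((-0.36119) + (-0.32189) + (-0.32189) + (-0.23026) + (-0.23026) + (-0.23026)) = 1.69574 (working shown to 5 dp, full precision carried).
With S = 6 species, ln S = 1.79176, so J = 1.69574/1.79176 = 0.94641, i.e. 0.946 to 3 decimal places.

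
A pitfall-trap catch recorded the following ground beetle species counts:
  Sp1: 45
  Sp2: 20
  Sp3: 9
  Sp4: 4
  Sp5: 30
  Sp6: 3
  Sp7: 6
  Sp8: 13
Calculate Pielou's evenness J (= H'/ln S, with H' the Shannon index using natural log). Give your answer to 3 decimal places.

0.839

Total N = 45+20+9+4+30+3+6+13 = 130, so the proportions are 0.34615, 0.15385, 0.06923, 0.03077, 0.23077, 0.02308, 0.04615, 0.1 (working shown to 5 dp, full precision carried).
H' = −Σ pᵢ ln pᵢ = −((-0.36722) + (-0.28797) + (-0.18487) + (-0.10712) + (-0.33839) + (-0.08698) + (-0.14196) + (-0.23026)) = 1.74476.
With S = 8 species, ln S = 2.07944, so J = 1.74476/2.07944 = 0.83905, i.e. 0.839 to 3 decimal places.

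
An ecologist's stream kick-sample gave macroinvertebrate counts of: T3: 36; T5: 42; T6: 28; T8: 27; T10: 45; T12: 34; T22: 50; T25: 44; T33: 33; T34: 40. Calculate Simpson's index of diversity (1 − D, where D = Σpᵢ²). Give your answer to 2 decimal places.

0.90

Total N = 36+42+28+27+45+34+50+44+33+40 = 379, so the proportions are 0.095, 0.1108, 0.0739, 0.0712, 0.1187, 0.0897, 0.1319, 0.1161, 0.0871, 0.1055 (working shown to 4 dp, full precision carried).
D = 0.095² + 0.1108² + 0.0739² + 0.0712² + 0.1187² + 0.0897² + 0.1319² + 0.1161² + 0.0871² + 0.1055² = 0.0090 + 0.0123 + 0.0055 + 0.0051 + 0.0141 + 0.0080 + 0.0174 + 0.0135 + 0.0076 + 0.0111 = 0.1036.
So 1 − D = 0.8964, i.e. 0.90 to 2 decimal places.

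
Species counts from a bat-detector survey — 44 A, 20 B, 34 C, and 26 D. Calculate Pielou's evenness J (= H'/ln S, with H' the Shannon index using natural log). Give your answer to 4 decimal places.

0.9697

Total N = 44+20+34+26 = 124, so the proportions are 0.354839, 0.16129, 0.274194, 0.209677 (working shown to 6 dp, full precision carried).
H' = −Σ pᵢ ln pᵢ = −((-0.367646) + (-0.294282) + (-0.354785) + (-0.327555)) = 1.344267.
With S = 4 species, ln S = 1.386294, so J = 1.344267/1.386294 = 0.969684, i.e. 0.9697 to 4 decimal places.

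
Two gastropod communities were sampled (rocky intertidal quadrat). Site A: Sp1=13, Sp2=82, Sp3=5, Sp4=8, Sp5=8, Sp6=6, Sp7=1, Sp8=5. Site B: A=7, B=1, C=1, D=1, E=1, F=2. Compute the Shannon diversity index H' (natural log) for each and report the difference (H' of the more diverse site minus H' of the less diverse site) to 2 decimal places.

0.11

Site A: N=128, proportions 0.1016, 0.6406, 0.0391, 0.0625, 0.0625, 0.0469, 0.0078, 0.0391, giving H' = 1.2988 (working shown to 4 dp, full precision carried).
Site B: N=13, proportions 0.5385, 0.0769, 0.0769, 0.0769, 0.0769, 0.1538, giving H' = 1.4105.
Difference = |1.2988 − 1.4105| = 0.1117, i.e. 0.11 to 2 decimal places.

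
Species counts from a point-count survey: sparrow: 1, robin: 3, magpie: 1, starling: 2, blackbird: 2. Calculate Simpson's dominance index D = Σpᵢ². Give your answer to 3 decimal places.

0.235

Total N = 1+3+1+2+2 = 9, so the proportions are 0.11111, 0.33333, 0.11111, 0.22222, 0.22222 (working shown to 5 dp, full precision carried).
D = 0.11111² + 0.33333² + 0.11111² + 0.22222² + 0.22222² = 0.01235 + 0.11111 + 0.01235 + 0.04938 + 0.04938 = 0.23457.
To 3 decimal places, D = 0.235.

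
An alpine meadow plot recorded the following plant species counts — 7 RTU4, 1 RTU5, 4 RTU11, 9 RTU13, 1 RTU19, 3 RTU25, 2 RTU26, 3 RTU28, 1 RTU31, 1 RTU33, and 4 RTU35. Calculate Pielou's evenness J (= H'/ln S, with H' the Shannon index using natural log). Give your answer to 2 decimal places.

0.89

Total N = 7+1+4+9+1+3+2+3+1+1+4 = 36, so the proportions are 0.1944, 0.0278, 0.1111, 0.25, 0.0278, 0.0833, 0.0556, 0.0833, 0.0278, 0.0278, 0.1111 (working shown to 4 dp, full precision carried).
H' = −Σ pᵢ ln pᵢ = −((-0.3184) + (-0.0995) + (-0.2441) + (-0.3466) + (-0.0995) + (-0.2071) + (-0.1606) + (-0.2071) + (-0.0995) + (-0.0995) + (-0.2441)) = 2.1262.
With S = 11 species, ln S = 2.3979, so J = 2.1262/2.3979 = 0.8867, i.e. 0.89 to 2 decimal places.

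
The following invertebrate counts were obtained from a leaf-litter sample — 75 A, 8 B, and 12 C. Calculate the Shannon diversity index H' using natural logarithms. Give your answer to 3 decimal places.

Total N = 75+8+12 = 95, so the proportions are 0.78947, 0.08421, 0.12632 (working shown to 5 dp, full precision carried).
Each pᵢ ln pᵢ term: 0.78947×(-0.23639)=-0.18662, 0.08421×(-2.47444)=-0.20837, 0.12632×(-2.06897)=-0.26134.
Sum = -0.65634, so H' = 0.656.

0.656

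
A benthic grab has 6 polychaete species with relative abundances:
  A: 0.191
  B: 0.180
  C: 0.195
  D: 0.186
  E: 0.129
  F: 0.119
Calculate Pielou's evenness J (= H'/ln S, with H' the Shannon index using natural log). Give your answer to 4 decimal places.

0.9901

H' = −Σ pᵢ ln pᵢ = −((-0.316197) + (-0.308664) + (-0.318777) + (-0.312854) + (-0.264185) + (-0.253307)) = 1.773984 (working shown to 6 dp, full precision carried).
With S = 6 species, ln S = 1.791759, so J = 1.773984/1.791759 = 0.990079, i.e. 0.9901 to 4 decimal places.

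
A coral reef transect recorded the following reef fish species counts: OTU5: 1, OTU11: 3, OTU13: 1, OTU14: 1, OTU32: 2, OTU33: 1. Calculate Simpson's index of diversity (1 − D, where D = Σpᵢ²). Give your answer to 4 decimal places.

0.7901

Total N = 1+3+1+1+2+1 = 9, so the proportions are 0.111111, 0.333333, 0.111111, 0.111111, 0.222222, 0.111111 (working shown to 6 dp, full precision carried).
D = 0.111111² + 0.333333² + 0.111111² + 0.111111² + 0.222222² + 0.111111² = 0.012346 + 0.111111 + 0.012346 + 0.012346 + 0.049383 + 0.012346 = 0.209877.
So 1 − D = 0.790123, i.e. 0.7901 to 4 decimal places.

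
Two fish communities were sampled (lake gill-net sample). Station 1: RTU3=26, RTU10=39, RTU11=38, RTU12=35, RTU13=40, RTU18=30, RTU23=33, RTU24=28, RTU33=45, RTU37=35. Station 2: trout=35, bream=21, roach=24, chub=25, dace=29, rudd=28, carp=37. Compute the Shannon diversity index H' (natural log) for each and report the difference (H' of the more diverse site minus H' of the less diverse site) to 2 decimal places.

0.36

Station 1: N=349, proportions 0.0745, 0.1117, 0.1089, 0.1003, 0.1146, 0.086, 0.0946, 0.0802, 0.1289, 0.1003, giving H' = 2.2898 (working shown to 4 dp, full precision carried).
Station 2: N=199, proportions 0.1759, 0.1055, 0.1206, 0.1256, 0.1457, 0.1407, 0.1859, giving H' = 1.9281.
Difference = |2.2898 − 1.9281| = 0.3617, i.e. 0.36 to 2 decimal places.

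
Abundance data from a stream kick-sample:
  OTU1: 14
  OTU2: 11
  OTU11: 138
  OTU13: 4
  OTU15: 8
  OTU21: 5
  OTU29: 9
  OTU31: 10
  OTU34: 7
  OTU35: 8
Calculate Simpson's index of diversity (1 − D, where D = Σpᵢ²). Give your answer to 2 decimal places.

Total N = 14+11+138+4+8+5+9+10+7+8 = 214, so the proportions are 0.0654, 0.0514, 0.6449, 0.0187, 0.0374, 0.0234, 0.0421, 0.0467, 0.0327, 0.0374 (working shown to 4 dp, full precision carried).
D = 0.0654² + 0.0514² + 0.6449² + 0.0187² + 0.0374² + 0.0234² + 0.0421² + 0.0467² + 0.0327² + 0.0374² = 0.0043 + 0.0026 + 0.4158 + 0.0003 + 0.0014 + 0.0005 + 0.0018 + 0.0022 + 0.0011 + 0.0014 = 0.4315.
So 1 − D = 0.5685, i.e. 0.57 to 2 decimal places.

0.57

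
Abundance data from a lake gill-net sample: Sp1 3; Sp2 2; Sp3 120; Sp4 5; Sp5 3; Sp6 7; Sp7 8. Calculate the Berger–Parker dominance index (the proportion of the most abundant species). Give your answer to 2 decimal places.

Total N = 3+2+120+5+3+7+8 = 148, so the proportions are 0.0203, 0.0135, 0.8108, 0.0338, 0.0203, 0.0473, 0.0541 (working shown to 4 dp, full precision carried).
The largest proportion is 0.8108, i.e. d = 0.81 to 2 decimal places.

0.81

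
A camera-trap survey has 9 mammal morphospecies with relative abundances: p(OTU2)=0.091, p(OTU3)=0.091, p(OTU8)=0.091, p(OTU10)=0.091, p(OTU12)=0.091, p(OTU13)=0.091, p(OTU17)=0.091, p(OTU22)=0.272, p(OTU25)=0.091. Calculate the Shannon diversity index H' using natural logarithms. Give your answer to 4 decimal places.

Each pᵢ ln pᵢ term (working shown to 6 dp, full precision carried): 0.091×(-2.396896)=-0.218118, 0.091×(-2.396896)=-0.218118, 0.091×(-2.396896)=-0.218118, 0.091×(-2.396896)=-0.218118, 0.091×(-2.396896)=-0.218118, 0.091×(-2.396896)=-0.218118, 0.091×(-2.396896)=-0.218118, 0.272×(-1.301953)=-0.354131, 0.091×(-2.396896)=-0.218118.
Sum = -2.099071, so H' = 2.0991.

2.0991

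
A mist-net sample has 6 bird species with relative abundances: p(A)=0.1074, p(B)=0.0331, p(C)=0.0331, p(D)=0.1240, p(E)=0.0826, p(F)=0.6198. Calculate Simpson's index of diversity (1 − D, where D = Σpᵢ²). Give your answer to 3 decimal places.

D = 0.1074² + 0.0331² + 0.0331² + 0.124² + 0.0826² + 0.6198² = 0.01153 + 0.00110 + 0.00110 + 0.01538 + 0.00682 + 0.38415 = 0.42008 (working shown to 5 dp, full precision carried).
So 1 − D = 0.57992, i.e. 0.580 to 3 decimal places.

0.580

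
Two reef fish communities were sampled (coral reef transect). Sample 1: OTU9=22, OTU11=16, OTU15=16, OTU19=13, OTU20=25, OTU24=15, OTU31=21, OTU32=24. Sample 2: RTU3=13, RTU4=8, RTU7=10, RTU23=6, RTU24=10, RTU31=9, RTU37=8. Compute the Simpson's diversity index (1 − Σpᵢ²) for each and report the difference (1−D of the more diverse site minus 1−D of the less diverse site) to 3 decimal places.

0.019

Sample 1: N=152, proportions 0.14474, 0.10526, 0.10526, 0.08553, 0.16447, 0.09868, 0.13816, 0.15789, giving 1−D = 0.86877 (working shown to 5 dp, full precision carried).
Sample 2: N=64, proportions 0.20312, 0.125, 0.15625, 0.09375, 0.15625, 0.14062, 0.125, giving 1−D = 0.85010.
Difference = |0.86877 − 0.85010| = 0.01867, i.e. 0.019 to 3 decimal places.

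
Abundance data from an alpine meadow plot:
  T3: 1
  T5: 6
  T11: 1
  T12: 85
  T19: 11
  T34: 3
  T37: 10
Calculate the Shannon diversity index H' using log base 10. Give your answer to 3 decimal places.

0.431

Total N = 1+6+1+85+11+3+10 = 117, so the proportions are 0.00855, 0.05128, 0.00855, 0.7265, 0.09402, 0.02564, 0.08547 (working shown to 5 dp, full precision carried).
Each pᵢ log₁₀ pᵢ term: 0.00855×(-2.06819)=-0.01768, 0.05128×(-1.29003)=-0.06616, 0.00855×(-2.06819)=-0.01768, 0.7265×(-0.13877)=-0.10081, 0.09402×(-1.02679)=-0.09654, 0.02564×(-1.59106)=-0.04080, 0.08547×(-1.06819)=-0.09130.
Sum = -0.43095, so H' = 0.431.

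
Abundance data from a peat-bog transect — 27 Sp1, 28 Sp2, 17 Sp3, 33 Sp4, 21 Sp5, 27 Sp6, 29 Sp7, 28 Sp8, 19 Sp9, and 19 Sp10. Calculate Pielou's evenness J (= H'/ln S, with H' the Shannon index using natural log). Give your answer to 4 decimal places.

Total N = 27+28+17+33+21+27+29+28+19+19 = 248, so the proportions are 0.108871, 0.112903, 0.068548, 0.133065, 0.084677, 0.108871, 0.116935, 0.112903, 0.076613, 0.076613 (working shown to 6 dp, full precision carried).
H' = −Σ pᵢ ln pᵢ = −((-0.241431) + (-0.246267) + (-0.183724) + (-0.268381) + (-0.209061) + (-0.241431) + (-0.250959) + (-0.246267) + (-0.196818) + (-0.196818)) = 2.281158.
With S = 10 species, ln S = 2.302585, so J = 2.281158/2.302585 = 0.990694, i.e. 0.9907 to 4 decimal places.

0.9907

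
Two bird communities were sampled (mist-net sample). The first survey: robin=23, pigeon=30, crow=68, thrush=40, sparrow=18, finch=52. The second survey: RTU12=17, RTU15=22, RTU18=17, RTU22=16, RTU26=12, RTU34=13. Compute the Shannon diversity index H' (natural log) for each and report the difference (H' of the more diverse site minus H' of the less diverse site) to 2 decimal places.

The first survey: N=231, proportions 0.0996, 0.1299, 0.2944, 0.1732, 0.0779, 0.2251, giving H' = 1.6930 (working shown to 4 dp, full precision carried).
The second survey: N=97, proportions 0.1753, 0.2268, 0.1753, 0.1649, 0.1237, 0.134, giving H' = 1.7721.
Difference = |1.6930 − 1.7721| = 0.0791, i.e. 0.08 to 2 decimal places.

0.08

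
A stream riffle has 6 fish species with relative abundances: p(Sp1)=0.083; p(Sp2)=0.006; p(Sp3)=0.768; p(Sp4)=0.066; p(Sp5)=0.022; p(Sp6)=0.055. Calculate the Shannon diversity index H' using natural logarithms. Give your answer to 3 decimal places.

Each pᵢ ln pᵢ term (working shown to 5 dp, full precision carried): 0.083×(-2.48891)=-0.20658, 0.006×(-5.11600)=-0.03070, 0.768×(-0.26397)=-0.20273, 0.066×(-2.71810)=-0.17939, 0.022×(-3.81671)=-0.08397, 0.055×(-2.90042)=-0.15952.
Sum = -0.86289, so H' = 0.863.

0.863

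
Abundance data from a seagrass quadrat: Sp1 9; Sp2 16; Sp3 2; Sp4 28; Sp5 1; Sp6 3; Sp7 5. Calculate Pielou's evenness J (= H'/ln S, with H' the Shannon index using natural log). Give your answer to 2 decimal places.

Total N = 9+16+2+28+1+3+5 = 64, so the proportions are 0.1406, 0.25, 0.0312, 0.4375, 0.0156, 0.0469, 0.0781 (working shown to 4 dp, full precision carried).
H' = −Σ pᵢ ln pᵢ = −((-0.2759) + (-0.3466) + (-0.1083) + (-0.3617) + (-0.0650) + (-0.1435) + (-0.1992)) = 1.5000.
With S = 7 species, ln S = 1.9459, so J = 1.5000/1.9459 = 0.7709, i.e. 0.77 to 2 decimal places.

0.77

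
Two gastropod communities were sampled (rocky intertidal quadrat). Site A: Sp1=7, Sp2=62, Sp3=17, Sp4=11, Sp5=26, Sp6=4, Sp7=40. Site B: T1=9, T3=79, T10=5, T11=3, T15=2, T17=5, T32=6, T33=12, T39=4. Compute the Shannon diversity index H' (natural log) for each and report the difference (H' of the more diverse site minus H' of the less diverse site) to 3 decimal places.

0.260

Site A: N=167, proportions 0.041916, 0.371257, 0.101796, 0.065868, 0.155689, 0.023952, 0.239521, giving H' = 1.633826 (working shown to 6 dp, full precision carried).
Site B: N=125, proportions 0.072, 0.632, 0.04, 0.024, 0.016, 0.04, 0.048, 0.096, 0.032, giving H' = 1.373494.
Difference = |1.633826 − 1.373494| = 0.260332, i.e. 0.260 to 3 decimal places.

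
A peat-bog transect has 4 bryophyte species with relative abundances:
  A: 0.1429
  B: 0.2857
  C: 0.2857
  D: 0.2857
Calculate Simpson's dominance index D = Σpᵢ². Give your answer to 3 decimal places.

D = 0.1429² + 0.2857² + 0.2857² + 0.2857² = 0.02042 + 0.08162 + 0.08162 + 0.08162 = 0.26529 (working shown to 5 dp, full precision carried).
To 3 decimal places, D = 0.265.

0.265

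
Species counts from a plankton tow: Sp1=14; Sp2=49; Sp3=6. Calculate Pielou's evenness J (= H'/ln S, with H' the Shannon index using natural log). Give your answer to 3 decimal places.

0.709

Total N = 14+49+6 = 69, so the proportions are 0.2029, 0.71014, 0.08696 (working shown to 5 dp, full precision carried).
H' = −Σ pᵢ ln pᵢ = −((-0.32363) + (-0.24307) + (-0.21238)) = 0.77908.
With S = 3 species, ln S = 1.09861, so J = 0.77908/1.09861 = 0.70915, i.e. 0.709 to 3 decimal places.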